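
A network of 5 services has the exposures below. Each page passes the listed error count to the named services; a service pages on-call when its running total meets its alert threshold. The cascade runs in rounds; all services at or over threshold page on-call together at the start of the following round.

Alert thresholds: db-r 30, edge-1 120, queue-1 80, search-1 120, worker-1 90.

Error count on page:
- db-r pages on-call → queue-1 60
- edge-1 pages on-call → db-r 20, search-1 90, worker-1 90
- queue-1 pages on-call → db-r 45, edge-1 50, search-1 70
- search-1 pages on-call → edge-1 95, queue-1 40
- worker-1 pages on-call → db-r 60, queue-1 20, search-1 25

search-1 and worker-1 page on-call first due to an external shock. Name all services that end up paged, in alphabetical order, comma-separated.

Round 1 — search-1, worker-1 page on-call (initial).
  db-r: +60 → 60 ≥ 30
  edge-1: +95 → 95 < 120
  queue-1: +40+20 → 60 < 80
Round 2 — db-r pages on-call.
  queue-1: +60 → 120 ≥ 80
Round 3 — queue-1 pages on-call.
  edge-1: +50 → 145 ≥ 120
Round 4 — edge-1 pages on-call.
No further pages.

db-r, edge-1, queue-1, search-1, worker-1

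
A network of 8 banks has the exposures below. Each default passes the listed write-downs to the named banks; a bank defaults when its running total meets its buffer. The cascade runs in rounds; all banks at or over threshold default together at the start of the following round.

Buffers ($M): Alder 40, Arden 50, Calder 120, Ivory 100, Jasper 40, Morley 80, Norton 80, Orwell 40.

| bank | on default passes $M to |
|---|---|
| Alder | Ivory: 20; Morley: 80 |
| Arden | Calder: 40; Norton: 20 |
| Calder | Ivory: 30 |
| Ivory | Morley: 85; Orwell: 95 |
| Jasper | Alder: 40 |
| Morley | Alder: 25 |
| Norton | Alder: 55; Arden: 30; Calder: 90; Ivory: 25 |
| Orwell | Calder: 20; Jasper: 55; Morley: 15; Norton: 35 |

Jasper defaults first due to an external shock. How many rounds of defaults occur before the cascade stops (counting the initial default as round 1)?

Round 1 — Jasper defaults (initial).
  Alder: +40 → 40 ≥ 40
Round 2 — Alder defaults.
  Ivory: +20 → 20 < 100
  Morley: +80 → 80 ≥ 80
Round 3 — Morley defaults.
No further defaults.

3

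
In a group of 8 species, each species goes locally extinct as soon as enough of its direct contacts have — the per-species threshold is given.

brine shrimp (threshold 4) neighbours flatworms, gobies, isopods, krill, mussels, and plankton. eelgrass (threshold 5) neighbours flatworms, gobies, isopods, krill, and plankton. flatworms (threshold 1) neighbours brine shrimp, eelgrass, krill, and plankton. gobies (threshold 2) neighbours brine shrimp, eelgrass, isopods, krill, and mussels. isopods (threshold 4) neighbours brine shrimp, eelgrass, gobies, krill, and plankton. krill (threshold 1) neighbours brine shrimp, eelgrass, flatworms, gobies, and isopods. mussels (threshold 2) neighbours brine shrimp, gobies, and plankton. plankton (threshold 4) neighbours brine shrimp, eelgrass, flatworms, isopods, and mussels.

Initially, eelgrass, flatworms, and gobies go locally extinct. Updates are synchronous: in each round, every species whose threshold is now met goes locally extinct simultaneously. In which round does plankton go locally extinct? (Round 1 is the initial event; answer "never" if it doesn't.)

Round 1 — eelgrass, flatworms, gobies go locally extinct (initial).
Round 2 — checking thresholds:
  brine shrimp: 2 of 6 neighbours < 4, not yet.
  isopods: 2 of 5 neighbours < 4, not yet.
  krill: 3 of 5 neighbours ≥ 1, goes locally extinct.
  mussels: 1 of 3 neighbours < 2, not yet.
  plankton: 2 of 5 neighbours < 4, not yet.
Round 3 — no new extinctions; cascade stops.

never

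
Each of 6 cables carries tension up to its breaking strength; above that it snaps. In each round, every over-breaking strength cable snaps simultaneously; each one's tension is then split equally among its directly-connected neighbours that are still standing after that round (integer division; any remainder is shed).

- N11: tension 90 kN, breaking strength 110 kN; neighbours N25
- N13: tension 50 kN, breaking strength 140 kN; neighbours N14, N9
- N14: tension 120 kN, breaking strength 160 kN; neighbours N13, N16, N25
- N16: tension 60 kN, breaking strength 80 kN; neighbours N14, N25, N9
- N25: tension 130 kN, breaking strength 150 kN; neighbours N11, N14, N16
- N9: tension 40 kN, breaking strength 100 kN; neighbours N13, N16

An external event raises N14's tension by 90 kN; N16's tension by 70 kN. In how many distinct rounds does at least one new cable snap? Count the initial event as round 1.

3

Round 1 — N14 at 210 > 160; N16 at 130 > 80. N14, N16 snap.
  N14 sheds 210 kN to N13, N25: 105 each.
    N13: 50+105 = 155 > 140
    N25: 130+105 = 235 > 150
  N16 sheds 130 kN to N25, N9: 65 each.
    N25: 235+65 = 300 > 150
    N9: 40+65 = 105 > 100
Round 2 — N13, N25, N9 snap.
  N13 sheds 155 kN: no online neighbours, lost.
  N25 sheds 300 kN to N11: 300 each.
    N11: 90+300 = 390 > 110
  N9 sheds 105 kN: no online neighbours, lost.
Round 3 — N11 snaps.
  N11 sheds 390 kN: no online neighbours, lost.
No further breaks.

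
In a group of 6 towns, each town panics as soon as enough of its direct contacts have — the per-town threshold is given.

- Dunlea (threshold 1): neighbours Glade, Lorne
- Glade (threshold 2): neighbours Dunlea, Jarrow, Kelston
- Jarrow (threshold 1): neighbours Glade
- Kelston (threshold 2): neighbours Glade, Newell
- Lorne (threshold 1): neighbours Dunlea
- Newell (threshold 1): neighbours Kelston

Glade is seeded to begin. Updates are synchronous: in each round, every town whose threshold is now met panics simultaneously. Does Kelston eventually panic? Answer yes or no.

Round 1 — Glade panics (initial).
Round 2 — checking thresholds:
  Dunlea: 1 of 2 neighbours ≥ 1, panics.
  Jarrow: 1 of 1 neighbours ≥ 1, panics.
  Kelston: 1 of 2 neighbours < 2, below threshold.
Round 3 — checking thresholds:
  Kelston: 1 of 2 neighbours < 2, below threshold.
  Lorne: 1 of 1 neighbours ≥ 1, panics.
Round 4 — no new panics; cascade stops.

no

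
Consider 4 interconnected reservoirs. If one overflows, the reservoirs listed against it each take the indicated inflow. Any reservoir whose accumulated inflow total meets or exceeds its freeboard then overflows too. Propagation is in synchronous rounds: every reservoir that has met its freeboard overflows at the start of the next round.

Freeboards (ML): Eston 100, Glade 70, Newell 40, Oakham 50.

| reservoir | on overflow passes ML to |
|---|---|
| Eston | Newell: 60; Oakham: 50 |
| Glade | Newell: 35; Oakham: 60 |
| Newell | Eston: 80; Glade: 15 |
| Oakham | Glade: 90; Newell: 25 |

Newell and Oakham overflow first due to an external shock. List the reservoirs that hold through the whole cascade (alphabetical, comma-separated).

Round 1 — Newell, Oakham overflow (initial).
  Eston: +80 → 80 < 100
  Glade: +15+90 → 105 ≥ 70
Round 2 — Glade overflows.
No further overflows.

Eston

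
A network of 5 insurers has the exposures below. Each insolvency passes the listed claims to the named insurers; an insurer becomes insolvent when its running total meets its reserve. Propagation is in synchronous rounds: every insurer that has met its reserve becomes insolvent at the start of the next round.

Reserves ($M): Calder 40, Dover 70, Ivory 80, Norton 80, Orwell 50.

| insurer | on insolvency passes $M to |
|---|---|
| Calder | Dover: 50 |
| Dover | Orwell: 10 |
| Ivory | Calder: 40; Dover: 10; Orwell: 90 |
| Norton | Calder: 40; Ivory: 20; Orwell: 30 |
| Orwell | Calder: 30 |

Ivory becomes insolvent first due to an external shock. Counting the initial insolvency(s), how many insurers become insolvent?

Round 1 — Ivory becomes insolvent (initial).
  Calder: +40 → 40 ≥ 40
  Dover: +10 → 10 < 70
  Orwell: +90 → 90 ≥ 50
Round 2 — Calder, Orwell become insolvent.
  Dover: +50 → 60 < 70
No further insolvencies.

3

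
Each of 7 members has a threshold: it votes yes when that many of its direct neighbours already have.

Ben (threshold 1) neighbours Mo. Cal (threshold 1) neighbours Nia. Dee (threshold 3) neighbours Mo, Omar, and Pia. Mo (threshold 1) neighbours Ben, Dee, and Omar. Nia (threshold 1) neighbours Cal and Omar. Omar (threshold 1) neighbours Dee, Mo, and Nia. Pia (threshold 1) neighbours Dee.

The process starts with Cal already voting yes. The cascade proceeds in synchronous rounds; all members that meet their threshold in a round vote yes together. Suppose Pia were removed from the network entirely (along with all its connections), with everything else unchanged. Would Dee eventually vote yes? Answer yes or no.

no

With Pia removed:
Round 1 — Cal votes yes (initial).
Round 2 — checking thresholds:
  Nia: 1 of 2 neighbours ≥ 1, votes yes.
Round 3 — checking thresholds:
  Omar: 1 of 3 neighbours ≥ 1, votes yes.
Round 4 — checking thresholds:
  Dee: 1 of 2 neighbours < 3, holds.
  Mo: 1 of 3 neighbours ≥ 1, votes yes.
Round 5 — checking thresholds:
  Ben: 1 of 1 neighbours ≥ 1, votes yes.
  Dee: 2 of 2 neighbours < 3, holds.
Round 6 — no new yes votes; cascade stops.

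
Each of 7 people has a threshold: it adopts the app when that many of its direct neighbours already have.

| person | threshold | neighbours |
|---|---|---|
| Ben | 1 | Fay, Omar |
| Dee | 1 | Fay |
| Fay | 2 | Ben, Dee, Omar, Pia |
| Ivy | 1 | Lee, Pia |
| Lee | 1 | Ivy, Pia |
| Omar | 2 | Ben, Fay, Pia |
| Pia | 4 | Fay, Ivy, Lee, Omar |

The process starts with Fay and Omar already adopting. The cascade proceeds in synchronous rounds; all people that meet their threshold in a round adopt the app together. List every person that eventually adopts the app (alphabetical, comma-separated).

Ben, Dee, Fay, Omar

Round 1 — Fay, Omar adopt the app (initial).
Round 2 — checking thresholds:
  Ben: 2 of 2 neighbours ≥ 1, adopts the app.
  Dee: 1 of 1 neighbours ≥ 1, adopts the app.
  Pia: 2 of 4 neighbours < 4, holds.
Round 3 — no new adoptions; cascade stops.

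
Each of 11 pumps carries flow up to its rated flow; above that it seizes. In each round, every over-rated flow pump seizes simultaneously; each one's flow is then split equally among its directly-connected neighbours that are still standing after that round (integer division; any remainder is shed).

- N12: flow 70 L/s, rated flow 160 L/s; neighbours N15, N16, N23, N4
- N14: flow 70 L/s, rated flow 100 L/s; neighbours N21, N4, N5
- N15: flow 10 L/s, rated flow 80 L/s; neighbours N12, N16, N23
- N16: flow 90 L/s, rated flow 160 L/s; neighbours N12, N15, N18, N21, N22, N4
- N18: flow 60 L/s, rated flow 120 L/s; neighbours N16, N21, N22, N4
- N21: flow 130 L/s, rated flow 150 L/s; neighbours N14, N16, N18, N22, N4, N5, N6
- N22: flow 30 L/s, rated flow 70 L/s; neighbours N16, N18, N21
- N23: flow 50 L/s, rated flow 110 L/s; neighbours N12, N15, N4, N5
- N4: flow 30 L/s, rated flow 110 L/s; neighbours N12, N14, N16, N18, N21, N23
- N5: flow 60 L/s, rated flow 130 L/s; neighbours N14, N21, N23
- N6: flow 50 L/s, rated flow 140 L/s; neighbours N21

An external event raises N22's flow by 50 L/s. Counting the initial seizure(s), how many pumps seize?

Round 1 — N22 at 80 > 70. N22 seizes.
  N22 sheds 80 L/s to N16, N18, N21: 26 each (2 lost).
    N16: 90+26 = 116 ≤ 160
    N18: 60+26 = 86 ≤ 120
    N21: 130+26 = 156 > 150
Round 2 — N21 seizes.
  N21 sheds 156 L/s to N14, N16, N18, N4, N5, N6: 26 each.
    N14: 70+26 = 96 ≤ 100
    N16: 116+26 = 142 ≤ 160
    N18: 86+26 = 112 ≤ 120
    N4: 30+26 = 56 ≤ 110
    N5: 60+26 = 86 ≤ 130
    N6: 50+26 = 76 ≤ 140
No further seizures.

2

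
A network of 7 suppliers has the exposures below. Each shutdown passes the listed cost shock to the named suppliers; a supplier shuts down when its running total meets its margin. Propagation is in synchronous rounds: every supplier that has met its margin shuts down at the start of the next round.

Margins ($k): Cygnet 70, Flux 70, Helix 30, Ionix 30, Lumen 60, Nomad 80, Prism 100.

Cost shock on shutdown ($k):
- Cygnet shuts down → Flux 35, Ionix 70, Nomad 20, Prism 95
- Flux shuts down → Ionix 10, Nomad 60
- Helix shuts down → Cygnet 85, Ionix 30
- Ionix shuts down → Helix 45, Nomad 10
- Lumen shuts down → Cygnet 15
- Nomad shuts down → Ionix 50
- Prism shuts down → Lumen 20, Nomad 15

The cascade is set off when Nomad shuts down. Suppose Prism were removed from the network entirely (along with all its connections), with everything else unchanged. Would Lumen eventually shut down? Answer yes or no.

With Prism removed:
Round 1 — Nomad shuts down (initial).
  Ionix: +50 → 50 ≥ 30
Round 2 — Ionix shuts down.
  Helix: +45 → 45 ≥ 30
Round 3 — Helix shuts down.
  Cygnet: +85 → 85 ≥ 70
Round 4 — Cygnet shuts down.
  Flux: +35 → 35 < 70
No further shutdowns.

no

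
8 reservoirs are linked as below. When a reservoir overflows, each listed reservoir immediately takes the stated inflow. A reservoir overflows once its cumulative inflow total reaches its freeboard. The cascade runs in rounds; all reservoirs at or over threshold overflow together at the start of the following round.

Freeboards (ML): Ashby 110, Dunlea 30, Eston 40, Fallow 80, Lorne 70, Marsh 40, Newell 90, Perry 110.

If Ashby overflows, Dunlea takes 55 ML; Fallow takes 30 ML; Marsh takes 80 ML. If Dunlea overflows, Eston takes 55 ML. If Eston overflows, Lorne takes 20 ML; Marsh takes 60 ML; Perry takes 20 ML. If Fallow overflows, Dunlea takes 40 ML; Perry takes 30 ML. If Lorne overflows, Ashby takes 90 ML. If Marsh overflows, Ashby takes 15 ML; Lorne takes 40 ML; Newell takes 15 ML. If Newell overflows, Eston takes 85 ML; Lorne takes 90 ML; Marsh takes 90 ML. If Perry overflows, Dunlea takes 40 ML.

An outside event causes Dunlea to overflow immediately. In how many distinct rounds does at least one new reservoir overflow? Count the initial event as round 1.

3

Round 1 — Dunlea overflows (initial).
  Eston: +55 → 55 ≥ 40
Round 2 — Eston overflows.
  Lorne: +20 → 20 < 70
  Marsh: +60 → 60 ≥ 40
  Perry: +20 → 20 < 110
Round 3 — Marsh overflows.
  Ashby: +15 → 15 < 110
  Lorne: +40 → 60 < 70
  Newell: +15 → 15 < 90
No further overflows.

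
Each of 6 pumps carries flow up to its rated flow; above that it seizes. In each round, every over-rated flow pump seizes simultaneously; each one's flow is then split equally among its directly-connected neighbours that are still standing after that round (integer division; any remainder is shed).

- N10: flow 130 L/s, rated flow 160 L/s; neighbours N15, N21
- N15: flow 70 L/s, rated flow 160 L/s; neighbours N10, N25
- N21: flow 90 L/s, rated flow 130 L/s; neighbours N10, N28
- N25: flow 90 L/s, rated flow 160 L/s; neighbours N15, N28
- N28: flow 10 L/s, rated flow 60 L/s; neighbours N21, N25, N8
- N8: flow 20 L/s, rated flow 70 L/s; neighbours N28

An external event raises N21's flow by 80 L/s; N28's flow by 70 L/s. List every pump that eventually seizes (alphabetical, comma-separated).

N10, N15, N21, N25, N28

Round 1 — N21 at 170 > 130; N28 at 80 > 60. N21, N28 seize.
  N21 sheds 170 L/s to N10: 170 each.
    N10: 130+170 = 300 > 160
  N28 sheds 80 L/s to N25, N8: 40 each.
    N25: 90+40 = 130 ≤ 160
    N8: 20+40 = 60 ≤ 70
Round 2 — N10 seizes.
  N10 sheds 300 L/s to N15: 300 each.
    N15: 70+300 = 370 > 160
Round 3 — N15 seizes.
  N15 sheds 370 L/s to N25: 370 each.
    N25: 130+370 = 500 > 160
Round 4 — N25 seizes.
  N25 sheds 500 L/s: no online neighbours, lost.
No further seizures.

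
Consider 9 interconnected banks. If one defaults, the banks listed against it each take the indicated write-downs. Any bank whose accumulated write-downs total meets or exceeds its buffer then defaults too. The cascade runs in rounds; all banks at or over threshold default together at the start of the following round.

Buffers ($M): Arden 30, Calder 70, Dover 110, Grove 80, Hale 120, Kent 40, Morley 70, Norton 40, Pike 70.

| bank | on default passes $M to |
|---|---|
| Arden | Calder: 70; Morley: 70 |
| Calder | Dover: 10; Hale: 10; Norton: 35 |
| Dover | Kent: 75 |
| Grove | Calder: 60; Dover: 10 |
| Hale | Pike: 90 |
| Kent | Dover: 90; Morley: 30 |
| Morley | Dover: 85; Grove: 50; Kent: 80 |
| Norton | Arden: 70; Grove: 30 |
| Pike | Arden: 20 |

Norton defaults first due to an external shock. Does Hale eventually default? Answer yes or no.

Round 1 — Norton defaults (initial).
  Arden: +70 → 70 ≥ 30
  Grove: +30 → 30 < 80
Round 2 — Arden defaults.
  Calder: +70 → 70 ≥ 70
  Morley: +70 → 70 ≥ 70
Round 3 — Calder, Morley default.
  Dover: +10+85 → 95 < 110
  Grove: +50 → 80 ≥ 80
  Hale: +10 → 10 < 120
  Kent: +80 → 80 ≥ 40
Round 4 — Grove, Kent default.
  Dover: +10+90 → 195 ≥ 110
Round 5 — Dover defaults.
No further defaults.

no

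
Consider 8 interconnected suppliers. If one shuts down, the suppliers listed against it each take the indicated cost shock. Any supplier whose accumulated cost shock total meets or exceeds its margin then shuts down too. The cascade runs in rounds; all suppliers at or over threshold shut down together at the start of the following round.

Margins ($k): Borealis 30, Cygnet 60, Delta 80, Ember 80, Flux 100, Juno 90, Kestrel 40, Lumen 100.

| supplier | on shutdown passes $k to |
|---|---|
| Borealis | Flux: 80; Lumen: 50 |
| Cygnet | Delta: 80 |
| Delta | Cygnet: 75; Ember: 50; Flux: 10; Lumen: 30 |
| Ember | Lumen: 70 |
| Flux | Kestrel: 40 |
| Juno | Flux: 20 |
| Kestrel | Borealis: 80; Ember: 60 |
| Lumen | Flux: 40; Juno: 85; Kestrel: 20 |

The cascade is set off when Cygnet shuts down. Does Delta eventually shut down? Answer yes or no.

yes

Round 1 — Cygnet shuts down (initial).
  Delta: +80 → 80 ≥ 80
Round 2 — Delta shuts down.
  Ember: +50 → 50 < 80
  Flux: +10 → 10 < 100
  Lumen: +30 → 30 < 100
No further shutdowns.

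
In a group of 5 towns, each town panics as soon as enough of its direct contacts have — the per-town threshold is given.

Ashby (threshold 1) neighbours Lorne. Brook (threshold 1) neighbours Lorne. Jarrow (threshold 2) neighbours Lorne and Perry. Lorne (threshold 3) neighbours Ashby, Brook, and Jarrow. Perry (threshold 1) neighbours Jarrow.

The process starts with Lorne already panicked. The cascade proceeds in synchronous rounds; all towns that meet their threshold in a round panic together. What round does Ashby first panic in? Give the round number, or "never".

Round 1 — Lorne panics (initial).
Round 2 — checking thresholds:
  Ashby: 1 of 1 neighbours ≥ 1, panics.
  Brook: 1 of 1 neighbours ≥ 1, panics.
  Jarrow: 1 of 2 neighbours < 2, holds.
Round 3 — no new panics; cascade stops.

2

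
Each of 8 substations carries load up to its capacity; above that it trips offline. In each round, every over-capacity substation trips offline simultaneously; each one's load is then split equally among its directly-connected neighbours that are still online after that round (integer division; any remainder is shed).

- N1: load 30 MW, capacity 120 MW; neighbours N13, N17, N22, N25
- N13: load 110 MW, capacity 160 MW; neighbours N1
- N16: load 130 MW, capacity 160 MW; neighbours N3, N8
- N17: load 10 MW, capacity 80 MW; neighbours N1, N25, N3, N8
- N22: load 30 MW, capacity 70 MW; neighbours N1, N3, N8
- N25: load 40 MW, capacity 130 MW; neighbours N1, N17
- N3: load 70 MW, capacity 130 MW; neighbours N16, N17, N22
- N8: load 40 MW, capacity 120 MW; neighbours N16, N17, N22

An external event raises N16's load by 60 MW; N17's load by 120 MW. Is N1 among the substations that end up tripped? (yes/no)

Round 1 — N16 at 190 > 160; N17 at 130 > 80. N16, N17 trip offline.
  N16 sheds 190 MW to N3, N8: 95 each.
    N3: 70+95 = 165 > 130
    N8: 40+95 = 135 > 120
  N17 sheds 130 MW to N1, N25, N3, N8: 32 each (2 lost).
    N1: 30+32 = 62 ≤ 120
    N25: 40+32 = 72 ≤ 130
    N3: 165+32 = 197 > 130
    N8: 135+32 = 167 > 120
Round 2 — N3, N8 trip offline.
  N3 sheds 197 MW to N22: 197 each.
    N22: 30+197 = 227 > 70
  N8 sheds 167 MW to N22: 167 each.
    N22: 227+167 = 394 > 70
Round 3 — N22 trips offline.
  N22 sheds 394 MW to N1: 394 each.
    N1: 62+394 = 456 > 120
Round 4 — N1 trips offline.
  N1 sheds 456 MW to N13, N25: 228 each.
    N13: 110+228 = 338 > 160
    N25: 72+228 = 300 > 130
Round 5 — N13, N25 trip offline.
  N13 sheds 338 MW: no online neighbours, lost.
  N25 sheds 300 MW: no online neighbours, lost.
No further trips.

yes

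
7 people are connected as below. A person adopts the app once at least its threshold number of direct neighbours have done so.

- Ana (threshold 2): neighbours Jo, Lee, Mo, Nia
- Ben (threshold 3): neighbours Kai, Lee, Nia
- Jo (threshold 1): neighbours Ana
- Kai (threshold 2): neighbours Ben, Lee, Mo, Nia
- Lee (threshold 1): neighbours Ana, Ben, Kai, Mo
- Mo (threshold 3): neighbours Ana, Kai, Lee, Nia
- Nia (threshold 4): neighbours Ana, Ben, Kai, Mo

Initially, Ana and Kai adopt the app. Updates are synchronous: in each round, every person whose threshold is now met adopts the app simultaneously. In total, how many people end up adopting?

5

Round 1 — Ana, Kai adopt the app (initial).
Round 2 — checking thresholds:
  Ben: 1 of 3 neighbours < 3, not yet.
  Jo: 1 of 1 neighbours ≥ 1, adopts the app.
  Lee: 2 of 4 neighbours ≥ 1, adopts the app.
  Mo: 2 of 4 neighbours < 3, not yet.
  Nia: 2 of 4 neighbours < 4, not yet.
Round 3 — checking thresholds:
  Ben: 2 of 3 neighbours < 3, not yet.
  Mo: 3 of 4 neighbours ≥ 3, adopts the app.
  Nia: 2 of 4 neighbours < 4, not yet.
Round 4 — no new adoptions; cascade stops.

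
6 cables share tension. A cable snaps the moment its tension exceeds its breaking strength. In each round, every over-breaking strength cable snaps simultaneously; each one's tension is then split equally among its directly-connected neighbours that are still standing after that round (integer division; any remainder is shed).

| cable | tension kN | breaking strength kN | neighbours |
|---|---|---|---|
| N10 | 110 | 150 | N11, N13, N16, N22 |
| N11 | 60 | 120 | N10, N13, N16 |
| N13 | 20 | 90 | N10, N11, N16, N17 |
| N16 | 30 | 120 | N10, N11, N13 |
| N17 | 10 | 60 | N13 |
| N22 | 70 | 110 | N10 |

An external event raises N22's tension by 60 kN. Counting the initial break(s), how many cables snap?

5

Round 1 — N22 at 130 > 110. N22 snaps.
  N22 sheds 130 kN to N10: 130 each.
    N10: 110+130 = 240 > 150
Round 2 — N10 snaps.
  N10 sheds 240 kN to N11, N13, N16: 80 each.
    N11: 60+80 = 140 > 120
    N13: 20+80 = 100 > 90
    N16: 30+80 = 110 ≤ 120
Round 3 — N11, N13 snap.
  N11 sheds 140 kN to N16: 140 each.
    N16: 110+140 = 250 > 120
  N13 sheds 100 kN to N16, N17: 50 each.
    N16: 250+50 = 300 > 120
    N17: 10+50 = 60 ≤ 60
Round 4 — N16 snaps.
  N16 sheds 300 kN: no online neighbours, lost.
No further breaks.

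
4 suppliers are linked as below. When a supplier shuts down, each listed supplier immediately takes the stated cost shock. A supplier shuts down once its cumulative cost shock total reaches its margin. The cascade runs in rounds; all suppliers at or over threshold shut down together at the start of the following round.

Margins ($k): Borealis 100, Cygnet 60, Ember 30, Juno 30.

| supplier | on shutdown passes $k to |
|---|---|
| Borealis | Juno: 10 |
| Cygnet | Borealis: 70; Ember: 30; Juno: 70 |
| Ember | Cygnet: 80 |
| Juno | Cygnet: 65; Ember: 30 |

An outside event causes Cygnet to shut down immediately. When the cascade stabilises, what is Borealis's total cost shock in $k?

Round 1 — Cygnet shuts down (initial).
  Borealis: +70 → 70 < 100
  Ember: +30 → 30 ≥ 30
  Juno: +70 → 70 ≥ 30
Round 2 — Ember, Juno shut down.
No further shutdowns.

70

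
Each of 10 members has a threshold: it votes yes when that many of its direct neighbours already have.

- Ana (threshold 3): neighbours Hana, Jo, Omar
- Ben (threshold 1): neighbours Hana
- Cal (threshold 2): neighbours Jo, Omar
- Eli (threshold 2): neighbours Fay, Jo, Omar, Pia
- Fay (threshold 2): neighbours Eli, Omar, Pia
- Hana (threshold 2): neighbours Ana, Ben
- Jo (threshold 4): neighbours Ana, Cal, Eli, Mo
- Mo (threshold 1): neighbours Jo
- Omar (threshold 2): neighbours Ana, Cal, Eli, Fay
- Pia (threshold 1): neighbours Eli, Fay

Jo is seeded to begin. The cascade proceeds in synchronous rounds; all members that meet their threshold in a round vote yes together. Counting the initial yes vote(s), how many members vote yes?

Round 1 — Jo votes yes (initial).
Round 2 — checking thresholds:
  Ana: 1 of 3 neighbours < 3, below threshold.
  Cal: 1 of 2 neighbours < 2, below threshold.
  Eli: 1 of 4 neighbours < 2, below threshold.
  Mo: 1 of 1 neighbours ≥ 1, votes yes.
Round 3 — no new yes votes; cascade stops.

2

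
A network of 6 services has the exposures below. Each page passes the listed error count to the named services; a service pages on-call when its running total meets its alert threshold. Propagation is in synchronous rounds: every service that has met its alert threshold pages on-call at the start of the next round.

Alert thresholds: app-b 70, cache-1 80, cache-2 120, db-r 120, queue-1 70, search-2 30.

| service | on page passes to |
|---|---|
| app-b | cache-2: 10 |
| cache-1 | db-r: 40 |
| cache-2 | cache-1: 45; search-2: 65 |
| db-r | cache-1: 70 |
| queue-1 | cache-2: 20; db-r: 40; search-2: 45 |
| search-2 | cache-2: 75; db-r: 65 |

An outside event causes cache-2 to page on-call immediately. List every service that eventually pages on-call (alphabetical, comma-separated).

Round 1 — cache-2 pages on-call (initial).
  cache-1: +45 → 45 < 80
  search-2: +65 → 65 ≥ 30
Round 2 — search-2 pages on-call.
  db-r: +65 → 65 < 120
No further pages.

cache-2, search-2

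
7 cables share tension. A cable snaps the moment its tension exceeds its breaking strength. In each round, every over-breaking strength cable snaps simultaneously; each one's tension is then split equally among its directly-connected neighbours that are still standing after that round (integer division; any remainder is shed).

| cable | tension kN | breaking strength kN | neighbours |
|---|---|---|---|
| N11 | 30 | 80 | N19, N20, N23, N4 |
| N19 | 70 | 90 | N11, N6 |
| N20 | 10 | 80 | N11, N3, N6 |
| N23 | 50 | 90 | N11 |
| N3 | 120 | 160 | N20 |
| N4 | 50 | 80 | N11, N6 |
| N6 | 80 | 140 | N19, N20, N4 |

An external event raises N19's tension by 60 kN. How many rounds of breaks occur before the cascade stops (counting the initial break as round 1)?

4

Round 1 — N19 at 130 > 90. N19 snaps.
  N19 sheds 130 kN to N11, N6: 65 each.
    N11: 30+65 = 95 > 80
    N6: 80+65 = 145 > 140
Round 2 — N11, N6 snap.
  N11 sheds 95 kN to N20, N23, N4: 31 each (2 lost).
    N20: 10+31 = 41 ≤ 80
    N23: 50+31 = 81 ≤ 90
    N4: 50+31 = 81 > 80
  N6 sheds 145 kN to N20, N4: 72 each (1 lost).
    N20: 41+72 = 113 > 80
    N4: 81+72 = 153 > 80
Round 3 — N20, N4 snap.
  N20 sheds 113 kN to N3: 113 each.
    N3: 120+113 = 233 > 160
  N4 sheds 153 kN: no online neighbours, lost.
Round 4 — N3 snaps.
  N3 sheds 233 kN: no online neighbours, lost.
No further breaks.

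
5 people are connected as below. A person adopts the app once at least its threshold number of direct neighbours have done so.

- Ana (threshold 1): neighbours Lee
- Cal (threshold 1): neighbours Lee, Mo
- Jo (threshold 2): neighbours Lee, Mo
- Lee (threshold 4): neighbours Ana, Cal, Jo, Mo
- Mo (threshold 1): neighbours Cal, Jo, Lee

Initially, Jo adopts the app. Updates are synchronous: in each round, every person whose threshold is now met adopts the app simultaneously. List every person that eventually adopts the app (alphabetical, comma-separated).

Round 1 — Jo adopts the app (initial).
Round 2 — checking thresholds:
  Lee: 1 of 4 neighbours < 4, not yet.
  Mo: 1 of 3 neighbours ≥ 1, adopts the app.
Round 3 — checking thresholds:
  Cal: 1 of 2 neighbours ≥ 1, adopts the app.
  Lee: 2 of 4 neighbours < 4, not yet.
Round 4 — no new adoptions; cascade stops.

Cal, Jo, Mo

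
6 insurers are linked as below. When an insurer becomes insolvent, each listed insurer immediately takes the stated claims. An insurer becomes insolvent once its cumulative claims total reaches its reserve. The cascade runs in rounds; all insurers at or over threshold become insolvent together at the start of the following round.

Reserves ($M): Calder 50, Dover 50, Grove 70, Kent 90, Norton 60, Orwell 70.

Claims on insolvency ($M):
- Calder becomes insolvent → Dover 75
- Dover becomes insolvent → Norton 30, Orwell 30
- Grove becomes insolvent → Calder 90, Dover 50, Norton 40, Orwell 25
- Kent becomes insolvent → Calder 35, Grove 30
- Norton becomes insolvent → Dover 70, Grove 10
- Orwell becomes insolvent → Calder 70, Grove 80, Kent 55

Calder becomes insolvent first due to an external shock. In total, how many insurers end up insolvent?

Round 1 — Calder becomes insolvent (initial).
  Dover: +75 → 75 ≥ 50
Round 2 — Dover becomes insolvent.
  Norton: +30 → 30 < 60
  Orwell: +30 → 30 < 70
No further insolvencies.

2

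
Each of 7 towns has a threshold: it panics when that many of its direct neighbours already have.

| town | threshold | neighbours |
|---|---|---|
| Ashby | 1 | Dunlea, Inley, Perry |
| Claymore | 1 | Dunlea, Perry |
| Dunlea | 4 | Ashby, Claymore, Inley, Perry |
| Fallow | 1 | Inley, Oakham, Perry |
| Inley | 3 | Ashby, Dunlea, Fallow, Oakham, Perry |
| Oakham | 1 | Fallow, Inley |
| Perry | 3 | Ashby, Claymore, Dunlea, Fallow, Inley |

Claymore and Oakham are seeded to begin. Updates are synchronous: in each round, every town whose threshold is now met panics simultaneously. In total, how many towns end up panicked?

3

Round 1 — Claymore, Oakham panic (initial).
Round 2 — checking thresholds:
  Dunlea: 1 of 4 neighbours < 4, not yet.
  Fallow: 1 of 3 neighbours ≥ 1, panics.
  Inley: 1 of 5 neighbours < 3, not yet.
  Perry: 1 of 5 neighbours < 3, not yet.
Round 3 — no new panics; cascade stops.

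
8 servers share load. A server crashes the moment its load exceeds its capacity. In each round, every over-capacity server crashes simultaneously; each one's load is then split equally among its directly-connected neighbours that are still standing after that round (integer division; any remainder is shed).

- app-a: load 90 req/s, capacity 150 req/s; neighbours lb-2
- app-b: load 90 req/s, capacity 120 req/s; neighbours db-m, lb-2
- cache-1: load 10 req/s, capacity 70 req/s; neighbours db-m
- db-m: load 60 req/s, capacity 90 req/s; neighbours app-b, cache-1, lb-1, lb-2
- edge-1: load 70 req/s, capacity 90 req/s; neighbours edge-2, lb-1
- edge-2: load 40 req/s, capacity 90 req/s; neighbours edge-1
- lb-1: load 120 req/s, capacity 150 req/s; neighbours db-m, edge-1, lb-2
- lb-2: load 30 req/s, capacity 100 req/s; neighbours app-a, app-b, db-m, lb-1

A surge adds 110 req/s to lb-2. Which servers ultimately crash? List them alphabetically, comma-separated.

app-b, cache-1, db-m, edge-1, edge-2, lb-1, lb-2

Round 1 — lb-2 at 140 > 100. lb-2 crashes.
  lb-2 sheds 140 req/s to app-a, app-b, db-m, lb-1: 35 each.
    app-a: 90+35 = 125 ≤ 150
    app-b: 90+35 = 125 > 120
    db-m: 60+35 = 95 > 90
    lb-1: 120+35 = 155 > 150
Round 2 — app-b, db-m, lb-1 crash.
  app-b sheds 125 req/s: no online neighbours, lost.
  db-m sheds 95 req/s to cache-1: 95 each.
    cache-1: 10+95 = 105 > 70
  lb-1 sheds 155 req/s to edge-1: 155 each.
    edge-1: 70+155 = 225 > 90
Round 3 — cache-1, edge-1 crash.
  cache-1 sheds 105 req/s: no online neighbours, lost.
  edge-1 sheds 225 req/s to edge-2: 225 each.
    edge-2: 40+225 = 265 > 90
Round 4 — edge-2 crashes.
  edge-2 sheds 265 req/s: no online neighbours, lost.
No further crashes.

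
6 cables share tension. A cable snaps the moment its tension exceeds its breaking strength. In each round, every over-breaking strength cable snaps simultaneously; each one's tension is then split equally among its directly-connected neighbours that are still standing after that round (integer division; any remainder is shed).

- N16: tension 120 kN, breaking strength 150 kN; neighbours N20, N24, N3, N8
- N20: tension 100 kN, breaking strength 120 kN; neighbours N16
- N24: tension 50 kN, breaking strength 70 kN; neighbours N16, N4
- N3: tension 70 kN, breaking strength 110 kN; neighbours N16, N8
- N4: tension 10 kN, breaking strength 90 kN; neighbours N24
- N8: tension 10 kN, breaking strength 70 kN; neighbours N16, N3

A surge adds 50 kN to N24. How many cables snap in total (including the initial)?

5

Round 1 — N24 at 100 > 70. N24 snaps.
  N24 sheds 100 kN to N16, N4: 50 each.
    N16: 120+50 = 170 > 150
    N4: 10+50 = 60 ≤ 90
Round 2 — N16 snaps.
  N16 sheds 170 kN to N20, N3, N8: 56 each (2 lost).
    N20: 100+56 = 156 > 120
    N3: 70+56 = 126 > 110
    N8: 10+56 = 66 ≤ 70
Round 3 — N20, N3 snap.
  N20 sheds 156 kN: no online neighbours, lost.
  N3 sheds 126 kN to N8: 126 each.
    N8: 66+126 = 192 > 70
Round 4 — N8 snaps.
  N8 sheds 192 kN: no online neighbours, lost.
No further breaks.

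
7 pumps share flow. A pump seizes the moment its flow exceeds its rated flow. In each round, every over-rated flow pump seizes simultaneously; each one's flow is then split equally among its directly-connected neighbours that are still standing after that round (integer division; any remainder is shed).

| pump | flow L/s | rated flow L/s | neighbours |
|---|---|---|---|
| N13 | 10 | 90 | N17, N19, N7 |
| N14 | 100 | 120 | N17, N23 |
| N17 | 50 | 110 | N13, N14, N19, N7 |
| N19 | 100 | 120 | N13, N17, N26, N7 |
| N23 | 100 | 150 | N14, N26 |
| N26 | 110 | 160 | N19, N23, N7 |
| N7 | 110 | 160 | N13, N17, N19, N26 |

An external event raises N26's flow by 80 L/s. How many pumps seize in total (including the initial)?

Round 1 — N26 at 190 > 160. N26 seizes.
  N26 sheds 190 L/s to N19, N23, N7: 63 each (1 lost).
    N19: 100+63 = 163 > 120
    N23: 100+63 = 163 > 150
    N7: 110+63 = 173 > 160
Round 2 — N19, N23, N7 seize.
  N19 sheds 163 L/s to N13, N17: 81 each (1 lost).
    N13: 10+81 = 91 > 90
    N17: 50+81 = 131 > 110
  N23 sheds 163 L/s to N14: 163 each.
    N14: 100+163 = 263 > 120
  N7 sheds 173 L/s to N13, N17: 86 each (1 lost).
    N13: 91+86 = 177 > 90
    N17: 131+86 = 217 > 110
Round 3 — N13, N14, N17 seize.
  N13 sheds 177 L/s: no online neighbours, lost.
  N14 sheds 263 L/s: no online neighbours, lost.
  N17 sheds 217 L/s: no online neighbours, lost.
No further seizures.

7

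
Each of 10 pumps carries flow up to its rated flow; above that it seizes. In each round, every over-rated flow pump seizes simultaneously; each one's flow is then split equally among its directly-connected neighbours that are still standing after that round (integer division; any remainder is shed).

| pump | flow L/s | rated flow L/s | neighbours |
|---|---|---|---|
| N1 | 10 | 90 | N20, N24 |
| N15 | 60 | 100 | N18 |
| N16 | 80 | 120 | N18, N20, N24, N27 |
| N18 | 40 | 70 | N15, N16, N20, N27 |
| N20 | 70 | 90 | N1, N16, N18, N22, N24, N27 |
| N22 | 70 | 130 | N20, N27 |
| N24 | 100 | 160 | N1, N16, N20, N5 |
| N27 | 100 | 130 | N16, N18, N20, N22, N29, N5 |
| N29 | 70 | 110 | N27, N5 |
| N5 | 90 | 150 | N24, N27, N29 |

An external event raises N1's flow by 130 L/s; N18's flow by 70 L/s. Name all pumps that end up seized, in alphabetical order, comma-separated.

N1, N16, N18, N20, N22, N24, N27, N29, N5

Round 1 — N1 at 140 > 90; N18 at 110 > 70. N1, N18 seize.
  N1 sheds 140 L/s to N20, N24: 70 each.
    N20: 70+70 = 140 > 90
    N24: 100+70 = 170 > 160
  N18 sheds 110 L/s to N15, N16, N20, N27: 27 each (2 lost).
    N15: 60+27 = 87 ≤ 100
    N16: 80+27 = 107 ≤ 120
    N20: 140+27 = 167 > 90
    N27: 100+27 = 127 ≤ 130
Round 2 — N20, N24 seize.
  N20 sheds 167 L/s to N16, N22, N27: 55 each (2 lost).
    N16: 107+55 = 162 > 120
    N22: 70+55 = 125 ≤ 130
    N27: 127+55 = 182 > 130
  N24 sheds 170 L/s to N16, N5: 85 each.
    N16: 162+85 = 247 > 120
    N5: 90+85 = 175 > 150
Round 3 — N16, N27, N5 seize.
  N16 sheds 247 L/s: no online neighbours, lost.
  N27 sheds 182 L/s to N22, N29: 91 each.
    N22: 125+91 = 216 > 130
    N29: 70+91 = 161 > 110
  N5 sheds 175 L/s to N29: 175 each.
    N29: 161+175 = 336 > 110
Round 4 — N22, N29 seize.
  N22 sheds 216 L/s: no online neighbours, lost.
  N29 sheds 336 L/s: no online neighbours, lost.
No further seizures.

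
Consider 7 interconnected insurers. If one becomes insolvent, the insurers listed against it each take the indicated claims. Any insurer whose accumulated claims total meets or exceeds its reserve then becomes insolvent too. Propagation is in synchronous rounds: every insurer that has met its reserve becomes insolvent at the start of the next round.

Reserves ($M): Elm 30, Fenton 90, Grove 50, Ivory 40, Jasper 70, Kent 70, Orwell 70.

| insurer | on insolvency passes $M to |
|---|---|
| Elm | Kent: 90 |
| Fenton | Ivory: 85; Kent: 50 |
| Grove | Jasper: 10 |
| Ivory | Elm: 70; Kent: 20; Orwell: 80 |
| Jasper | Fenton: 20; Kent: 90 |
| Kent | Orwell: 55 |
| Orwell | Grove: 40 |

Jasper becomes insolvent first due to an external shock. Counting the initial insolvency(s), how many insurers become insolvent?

Round 1 — Jasper becomes insolvent (initial).
  Fenton: +20 → 20 < 90
  Kent: +90 → 90 ≥ 70
Round 2 — Kent becomes insolvent.
  Orwell: +55 → 55 < 70
No further insolvencies.

2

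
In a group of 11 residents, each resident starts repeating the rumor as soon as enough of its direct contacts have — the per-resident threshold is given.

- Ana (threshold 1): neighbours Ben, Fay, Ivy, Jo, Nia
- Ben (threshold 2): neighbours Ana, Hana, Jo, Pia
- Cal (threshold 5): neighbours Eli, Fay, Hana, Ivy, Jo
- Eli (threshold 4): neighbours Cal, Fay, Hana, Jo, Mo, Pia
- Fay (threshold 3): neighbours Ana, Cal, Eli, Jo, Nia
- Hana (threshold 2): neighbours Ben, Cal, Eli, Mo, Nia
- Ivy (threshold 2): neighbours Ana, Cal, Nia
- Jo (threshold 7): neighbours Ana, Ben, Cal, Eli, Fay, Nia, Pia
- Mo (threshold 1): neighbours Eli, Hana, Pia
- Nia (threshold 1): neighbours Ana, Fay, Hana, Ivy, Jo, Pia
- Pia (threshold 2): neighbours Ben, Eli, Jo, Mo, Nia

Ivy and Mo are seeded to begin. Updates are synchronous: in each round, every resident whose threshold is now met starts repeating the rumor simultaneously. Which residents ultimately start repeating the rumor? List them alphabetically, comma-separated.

Ana, Ben, Hana, Ivy, Mo, Nia, Pia

Round 1 — Ivy, Mo start repeating the rumor (initial).
Round 2 — checking thresholds:
  Ana: 1 of 5 neighbours ≥ 1, starts repeating the rumor.
  Cal: 1 of 5 neighbours < 5, below threshold.
  Eli: 1 of 6 neighbours < 4, below threshold.
  Hana: 1 of 5 neighbours < 2, below threshold.
  Nia: 1 of 6 neighbours ≥ 1, starts repeating the rumor.
  Pia: 1 of 5 neighbours < 2, below threshold.
Round 3 — checking thresholds:
  Ben: 1 of 4 neighbours < 2, below threshold.
  Cal: 1 of 5 neighbours < 5, below threshold.
  Eli: 1 of 6 neighbours < 4, below threshold.
  Fay: 2 of 5 neighbours < 3, below threshold.
  Hana: 2 of 5 neighbours ≥ 2, starts repeating the rumor.
  Jo: 2 of 7 neighbours < 7, below threshold.
  Pia: 2 of 5 neighbours ≥ 2, starts repeating the rumor.
Round 4 — checking thresholds:
  Ben: 3 of 4 neighbours ≥ 2, starts repeating the rumor.
  Cal: 2 of 5 neighbours < 5, below threshold.
  Eli: 3 of 6 neighbours < 4, below threshold.
  Fay: 2 of 5 neighbours < 3, below threshold.
  Jo: 3 of 7 neighbours < 7, below threshold.
Round 5 — no new spreads; cascade stops.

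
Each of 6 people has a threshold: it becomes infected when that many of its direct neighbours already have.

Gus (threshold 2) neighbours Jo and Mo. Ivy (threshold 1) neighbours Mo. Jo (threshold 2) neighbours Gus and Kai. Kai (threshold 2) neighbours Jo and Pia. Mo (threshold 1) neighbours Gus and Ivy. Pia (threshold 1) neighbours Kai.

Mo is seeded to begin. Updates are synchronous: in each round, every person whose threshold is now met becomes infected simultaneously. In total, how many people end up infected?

Round 1 — Mo becomes infected (initial).
Round 2 — checking thresholds:
  Gus: 1 of 2 neighbours < 2, holds.
  Ivy: 1 of 1 neighbours ≥ 1, becomes infected.
Round 3 — no new infections; cascade stops.

2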